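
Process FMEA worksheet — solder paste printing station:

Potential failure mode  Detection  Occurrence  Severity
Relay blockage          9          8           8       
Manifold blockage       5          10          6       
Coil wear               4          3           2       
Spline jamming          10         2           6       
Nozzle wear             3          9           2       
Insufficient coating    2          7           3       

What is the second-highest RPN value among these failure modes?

300

RPN = Severity × Occurrence × Detection:
  Relay blockage: 8 × 8 × 9 = 576
  Manifold blockage: 6 × 10 × 5 = 300
  Coil wear: 2 × 3 × 4 = 24
  Spline jamming: 6 × 2 × 10 = 120
  Nozzle wear: 2 × 9 × 3 = 54
  Insufficient coating: 3 × 7 × 2 = 42
Sorted descending: 576, 300, 120, 54, 42, 24.
The second-highest RPN is 300 (Manifold blockage).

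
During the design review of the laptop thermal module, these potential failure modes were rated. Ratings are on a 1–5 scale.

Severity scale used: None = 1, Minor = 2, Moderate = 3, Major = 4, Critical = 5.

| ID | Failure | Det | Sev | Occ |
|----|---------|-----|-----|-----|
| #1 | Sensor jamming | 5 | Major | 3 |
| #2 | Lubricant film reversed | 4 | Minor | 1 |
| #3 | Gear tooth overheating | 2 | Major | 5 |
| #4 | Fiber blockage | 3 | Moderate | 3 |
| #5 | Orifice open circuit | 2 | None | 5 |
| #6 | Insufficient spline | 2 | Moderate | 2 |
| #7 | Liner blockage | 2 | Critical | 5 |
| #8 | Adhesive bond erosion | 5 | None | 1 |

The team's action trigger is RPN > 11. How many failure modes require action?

5

RPN = Severity × Occurrence × Detection:
  #1: 4 × 3 × 5 = 60
  #2: 2 × 1 × 4 = 8
  #3: 4 × 5 × 2 = 40
  #4: 3 × 3 × 3 = 27
  #5: 1 × 5 × 2 = 10
  #6: 3 × 2 × 2 = 12
  #7: 5 × 5 × 2 = 50
  #8: 1 × 1 × 5 = 5
Modes with RPN > 11: #1 (60), #3 (40), #4 (27), #6 (12), #7 (50) → 5.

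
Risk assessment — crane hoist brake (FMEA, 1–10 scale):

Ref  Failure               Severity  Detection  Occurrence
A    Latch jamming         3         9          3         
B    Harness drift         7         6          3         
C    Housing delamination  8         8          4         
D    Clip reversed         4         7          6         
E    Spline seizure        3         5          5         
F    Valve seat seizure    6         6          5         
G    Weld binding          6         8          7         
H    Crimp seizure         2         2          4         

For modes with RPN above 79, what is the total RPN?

1147

RPN = Severity × Occurrence × Detection:
  A: 3 × 3 × 9 = 81
  B: 7 × 3 × 6 = 126
  C: 8 × 4 × 8 = 256
  D: 4 × 6 × 7 = 168
  E: 3 × 5 × 5 = 75
  F: 6 × 5 × 6 = 180
  G: 6 × 7 × 8 = 336
  H: 2 × 4 × 2 = 16
RPN > 79: A (81), B (126), C (256), D (168), F (180), G (336).
Sum: 81 + 126 + 256 + 168 + 180 + 336 = 1147.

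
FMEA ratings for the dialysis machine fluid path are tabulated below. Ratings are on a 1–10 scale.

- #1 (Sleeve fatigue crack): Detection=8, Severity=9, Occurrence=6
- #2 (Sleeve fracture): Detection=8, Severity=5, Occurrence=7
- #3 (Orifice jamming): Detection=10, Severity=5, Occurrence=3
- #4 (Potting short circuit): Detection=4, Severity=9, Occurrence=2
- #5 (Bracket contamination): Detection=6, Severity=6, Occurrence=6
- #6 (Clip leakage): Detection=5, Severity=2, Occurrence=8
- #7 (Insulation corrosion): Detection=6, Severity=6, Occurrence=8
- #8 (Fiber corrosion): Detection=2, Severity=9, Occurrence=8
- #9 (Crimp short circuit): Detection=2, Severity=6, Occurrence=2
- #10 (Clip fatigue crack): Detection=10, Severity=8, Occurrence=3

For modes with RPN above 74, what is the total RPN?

1830

RPN = Severity × Occurrence × Detection:
  #1: 9 × 6 × 8 = 432
  #2: 5 × 7 × 8 = 280
  #3: 5 × 3 × 10 = 150
  #4: 9 × 2 × 4 = 72
  #5: 6 × 6 × 6 = 216
  #6: 2 × 8 × 5 = 80
  #7: 6 × 8 × 6 = 288
  #8: 9 × 8 × 2 = 144
  #9: 6 × 2 × 2 = 24
  #10: 8 × 3 × 10 = 240
RPN > 74: #1 (432), #2 (280), #3 (150), #5 (216), #6 (80), #7 (288), #8 (144), #10 (240).
Sum: 432 + 280 + 150 + 216 + 80 + 288 + 144 + 240 = 1830.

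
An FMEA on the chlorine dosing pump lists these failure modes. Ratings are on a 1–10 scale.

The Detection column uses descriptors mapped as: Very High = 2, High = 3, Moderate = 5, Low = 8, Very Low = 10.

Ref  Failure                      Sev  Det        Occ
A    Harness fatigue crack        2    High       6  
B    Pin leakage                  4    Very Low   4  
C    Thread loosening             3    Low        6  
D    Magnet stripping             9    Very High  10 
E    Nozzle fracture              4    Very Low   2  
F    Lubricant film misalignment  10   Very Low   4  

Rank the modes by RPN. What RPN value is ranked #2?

RPN = Severity × Occurrence × Detection:
  A: 2 × 6 × 3 = 36
  B: 4 × 4 × 10 = 160
  C: 3 × 6 × 8 = 144
  D: 9 × 10 × 2 = 180
  E: 4 × 2 × 10 = 80
  F: 10 × 4 × 10 = 400
Sorted descending: 400, 180, 160, 144, 80, 36.
The second-highest RPN is 180 (D).

180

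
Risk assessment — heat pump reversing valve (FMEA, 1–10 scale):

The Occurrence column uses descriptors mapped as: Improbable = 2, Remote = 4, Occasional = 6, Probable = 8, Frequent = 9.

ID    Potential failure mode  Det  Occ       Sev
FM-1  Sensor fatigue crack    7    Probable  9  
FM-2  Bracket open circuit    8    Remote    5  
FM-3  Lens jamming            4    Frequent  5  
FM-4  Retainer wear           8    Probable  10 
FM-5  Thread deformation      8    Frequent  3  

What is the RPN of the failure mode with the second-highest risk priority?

RPN = Severity × Occurrence × Detection:
  FM-1: 9 × 8 × 7 = 504
  FM-2: 5 × 4 × 8 = 160
  FM-3: 5 × 9 × 4 = 180
  FM-4: 10 × 8 × 8 = 640
  FM-5: 3 × 9 × 8 = 216
Sorted descending: 640, 504, 216, 180, 160.
The second-highest RPN is 504 (FM-1).

504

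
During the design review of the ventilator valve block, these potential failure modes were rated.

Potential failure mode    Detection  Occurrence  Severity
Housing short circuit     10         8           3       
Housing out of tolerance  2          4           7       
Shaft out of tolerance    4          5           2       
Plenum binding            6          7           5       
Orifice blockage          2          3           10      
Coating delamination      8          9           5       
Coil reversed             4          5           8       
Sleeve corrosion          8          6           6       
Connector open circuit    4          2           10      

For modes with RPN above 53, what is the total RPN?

RPN = Severity × Occurrence × Detection:
  Housing short circuit: 3 × 8 × 10 = 240
  Housing out of tolerance: 7 × 4 × 2 = 56
  Shaft out of tolerance: 2 × 5 × 4 = 40
  Plenum binding: 5 × 7 × 6 = 210
  Orifice blockage: 10 × 3 × 2 = 60
  Coating delamination: 5 × 9 × 8 = 360
  Coil reversed: 8 × 5 × 4 = 160
  Sleeve corrosion: 6 × 6 × 8 = 288
  Connector open circuit: 10 × 2 × 4 = 80
RPN > 53: Housing short circuit (240), Housing out of tolerance (56), Plenum binding (210), Orifice blockage (60), Coating delamination (360), Coil reversed (160), Sleeve corrosion (288), Connector open circuit (80).
Sum: 240 + 56 + 210 + 60 + 360 + 160 + 288 + 80 = 1454.

1454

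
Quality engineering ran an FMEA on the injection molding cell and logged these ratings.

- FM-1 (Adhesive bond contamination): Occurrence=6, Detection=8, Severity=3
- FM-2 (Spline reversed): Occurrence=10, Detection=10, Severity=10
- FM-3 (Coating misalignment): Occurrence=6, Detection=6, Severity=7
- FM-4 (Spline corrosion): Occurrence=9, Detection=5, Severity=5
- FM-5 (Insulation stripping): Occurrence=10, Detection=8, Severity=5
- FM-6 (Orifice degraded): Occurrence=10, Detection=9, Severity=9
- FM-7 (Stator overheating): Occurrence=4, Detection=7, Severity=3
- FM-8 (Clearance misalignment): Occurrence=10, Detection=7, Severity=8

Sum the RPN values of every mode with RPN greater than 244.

RPN = Severity × Occurrence × Detection:
  FM-1: 3 × 6 × 8 = 144
  FM-2: 10 × 10 × 10 = 1000
  FM-3: 7 × 6 × 6 = 252
  FM-4: 5 × 9 × 5 = 225
  FM-5: 5 × 10 × 8 = 400
  FM-6: 9 × 10 × 9 = 810
  FM-7: 3 × 4 × 7 = 84
  FM-8: 8 × 10 × 7 = 560
RPN > 244: FM-2 (1000), FM-3 (252), FM-5 (400), FM-6 (810), FM-8 (560).
Sum: 1000 + 252 + 400 + 810 + 560 = 3022.

3022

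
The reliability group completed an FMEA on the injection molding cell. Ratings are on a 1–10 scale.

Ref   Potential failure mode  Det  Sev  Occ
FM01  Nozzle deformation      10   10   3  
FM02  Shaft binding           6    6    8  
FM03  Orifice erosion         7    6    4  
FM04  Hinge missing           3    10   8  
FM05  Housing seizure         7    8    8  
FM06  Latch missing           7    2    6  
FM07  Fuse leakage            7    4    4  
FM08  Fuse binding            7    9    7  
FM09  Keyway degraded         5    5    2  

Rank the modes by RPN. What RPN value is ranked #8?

84

RPN = Severity × Occurrence × Detection:
  FM01: 10 × 3 × 10 = 300
  FM02: 6 × 8 × 6 = 288
  FM03: 6 × 4 × 7 = 168
  FM04: 10 × 8 × 3 = 240
  FM05: 8 × 8 × 7 = 448
  FM06: 2 × 6 × 7 = 84
  FM07: 4 × 4 × 7 = 112
  FM08: 9 × 7 × 7 = 441
  FM09: 5 × 2 × 5 = 50
Sorted descending: 448, 441, 300, 288, 240, 168, 112, 84, 50.
The eighth-highest RPN is 84 (FM06).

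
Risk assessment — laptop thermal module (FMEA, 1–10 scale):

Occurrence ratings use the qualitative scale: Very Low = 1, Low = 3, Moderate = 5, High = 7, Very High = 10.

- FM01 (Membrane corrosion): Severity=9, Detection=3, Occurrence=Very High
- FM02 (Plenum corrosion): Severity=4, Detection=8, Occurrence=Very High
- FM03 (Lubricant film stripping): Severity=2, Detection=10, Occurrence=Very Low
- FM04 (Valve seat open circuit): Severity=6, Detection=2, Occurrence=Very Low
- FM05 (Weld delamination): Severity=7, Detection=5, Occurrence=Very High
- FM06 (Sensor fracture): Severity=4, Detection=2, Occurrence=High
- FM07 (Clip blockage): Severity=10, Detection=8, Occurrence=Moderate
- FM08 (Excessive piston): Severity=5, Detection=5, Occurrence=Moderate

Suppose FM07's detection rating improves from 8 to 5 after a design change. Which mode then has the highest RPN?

RPN = Severity × Occurrence × Detection:
  FM01: 9 × 10 × 3 = 270
  FM02: 4 × 10 × 8 = 320
  FM03: 2 × 1 × 10 = 20
  FM04: 6 × 1 × 2 = 12
  FM05: 7 × 10 × 5 = 350
  FM06: 4 × 7 × 2 = 56
  FM07: 10 × 5 × 8 = 400
  FM08: 5 × 5 × 5 = 125
After action: FM07 → 10 × 5 × 5 = 250.
Revised RPNs: FM05=350, FM02=320, FM01=270, FM07=250, FM08=125, FM06=56, FM03=20, FM04=12.
Highest is now FM05 (350).

FM05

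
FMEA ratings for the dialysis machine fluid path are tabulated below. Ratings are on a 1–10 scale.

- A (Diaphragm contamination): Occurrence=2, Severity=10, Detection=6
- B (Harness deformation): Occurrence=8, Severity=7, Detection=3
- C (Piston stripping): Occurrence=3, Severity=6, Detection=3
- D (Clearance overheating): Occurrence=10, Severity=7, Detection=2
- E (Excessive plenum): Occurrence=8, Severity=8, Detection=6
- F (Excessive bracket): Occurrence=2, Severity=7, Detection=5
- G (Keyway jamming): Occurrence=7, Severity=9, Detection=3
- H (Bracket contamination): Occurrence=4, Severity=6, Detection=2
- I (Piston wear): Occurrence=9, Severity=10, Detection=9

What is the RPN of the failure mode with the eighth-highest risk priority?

RPN = Severity × Occurrence × Detection:
  A: 10 × 2 × 6 = 120
  B: 7 × 8 × 3 = 168
  C: 6 × 3 × 3 = 54
  D: 7 × 10 × 2 = 140
  E: 8 × 8 × 6 = 384
  F: 7 × 2 × 5 = 70
  G: 9 × 7 × 3 = 189
  H: 6 × 4 × 2 = 48
  I: 10 × 9 × 9 = 810
Sorted descending: 810, 384, 189, 168, 140, 120, 70, 54, 48.
The eighth-highest RPN is 54 (C).

54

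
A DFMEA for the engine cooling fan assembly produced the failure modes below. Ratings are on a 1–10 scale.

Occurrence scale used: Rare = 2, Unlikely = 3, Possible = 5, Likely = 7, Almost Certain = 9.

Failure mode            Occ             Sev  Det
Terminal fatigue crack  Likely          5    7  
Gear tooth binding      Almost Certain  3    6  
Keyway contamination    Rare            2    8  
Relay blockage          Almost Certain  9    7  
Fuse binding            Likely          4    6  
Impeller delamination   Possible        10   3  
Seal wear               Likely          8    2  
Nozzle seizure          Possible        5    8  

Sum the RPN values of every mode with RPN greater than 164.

RPN = Severity × Occurrence × Detection:
  Terminal fatigue crack: 5 × 7 × 7 = 245
  Gear tooth binding: 3 × 9 × 6 = 162
  Keyway contamination: 2 × 2 × 8 = 32
  Relay blockage: 9 × 9 × 7 = 567
  Fuse binding: 4 × 7 × 6 = 168
  Impeller delamination: 10 × 5 × 3 = 150
  Seal wear: 8 × 7 × 2 = 112
  Nozzle seizure: 5 × 5 × 8 = 200
RPN > 164: Terminal fatigue crack (245), Relay blockage (567), Fuse binding (168), Nozzle seizure (200).
Sum: 245 + 567 + 168 + 200 = 1180.

1180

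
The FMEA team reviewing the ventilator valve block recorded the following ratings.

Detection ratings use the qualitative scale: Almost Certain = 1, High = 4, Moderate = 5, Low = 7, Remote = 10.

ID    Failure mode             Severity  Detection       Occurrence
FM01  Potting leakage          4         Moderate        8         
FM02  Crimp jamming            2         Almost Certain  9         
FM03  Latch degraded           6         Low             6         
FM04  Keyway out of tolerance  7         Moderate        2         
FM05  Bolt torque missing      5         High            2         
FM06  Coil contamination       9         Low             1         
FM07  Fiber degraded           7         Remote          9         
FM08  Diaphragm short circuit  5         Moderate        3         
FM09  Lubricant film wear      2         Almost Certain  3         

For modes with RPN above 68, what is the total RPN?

RPN = Severity × Occurrence × Detection:
  FM01: 4 × 8 × 5 = 160
  FM02: 2 × 9 × 1 = 18
  FM03: 6 × 6 × 7 = 252
  FM04: 7 × 2 × 5 = 70
  FM05: 5 × 2 × 4 = 40
  FM06: 9 × 1 × 7 = 63
  FM07: 7 × 9 × 10 = 630
  FM08: 5 × 3 × 5 = 75
  FM09: 2 × 3 × 1 = 6
RPN > 68: FM01 (160), FM03 (252), FM04 (70), FM07 (630), FM08 (75).
Sum: 160 + 252 + 70 + 630 + 75 = 1187.

1187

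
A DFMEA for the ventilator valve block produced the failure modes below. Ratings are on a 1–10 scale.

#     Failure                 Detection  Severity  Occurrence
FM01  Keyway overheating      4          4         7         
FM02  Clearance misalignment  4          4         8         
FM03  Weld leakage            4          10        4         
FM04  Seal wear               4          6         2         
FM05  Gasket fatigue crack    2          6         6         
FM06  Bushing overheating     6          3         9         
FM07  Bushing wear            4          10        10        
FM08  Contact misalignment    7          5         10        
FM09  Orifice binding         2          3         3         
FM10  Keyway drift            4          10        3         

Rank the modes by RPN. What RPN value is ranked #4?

RPN = Severity × Occurrence × Detection:
  FM01: 4 × 7 × 4 = 112
  FM02: 4 × 8 × 4 = 128
  FM03: 10 × 4 × 4 = 160
  FM04: 6 × 2 × 4 = 48
  FM05: 6 × 6 × 2 = 72
  FM06: 3 × 9 × 6 = 162
  FM07: 10 × 10 × 4 = 400
  FM08: 5 × 10 × 7 = 350
  FM09: 3 × 3 × 2 = 18
  FM10: 10 × 3 × 4 = 120
Sorted descending: 400, 350, 162, 160, 128, 120, 112, 72, 48, 18.
The fourth-highest RPN is 160 (FM03).

160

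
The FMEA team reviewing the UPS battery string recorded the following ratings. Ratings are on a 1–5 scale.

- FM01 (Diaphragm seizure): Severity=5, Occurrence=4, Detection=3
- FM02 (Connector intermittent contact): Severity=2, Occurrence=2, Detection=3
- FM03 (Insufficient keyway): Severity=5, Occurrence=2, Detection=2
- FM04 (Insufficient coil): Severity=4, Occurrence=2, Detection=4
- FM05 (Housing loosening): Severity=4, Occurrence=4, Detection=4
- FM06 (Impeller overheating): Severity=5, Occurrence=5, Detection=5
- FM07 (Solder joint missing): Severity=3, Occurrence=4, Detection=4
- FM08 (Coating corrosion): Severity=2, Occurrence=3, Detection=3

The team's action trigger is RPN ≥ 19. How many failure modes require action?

6

RPN = Severity × Occurrence × Detection:
  FM01: 5 × 4 × 3 = 60
  FM02: 2 × 2 × 3 = 12
  FM03: 5 × 2 × 2 = 20
  FM04: 4 × 2 × 4 = 32
  FM05: 4 × 4 × 4 = 64
  FM06: 5 × 5 × 5 = 125
  FM07: 3 × 4 × 4 = 48
  FM08: 2 × 3 × 3 = 18
Modes with RPN ≥ 19: FM01 (60), FM03 (20), FM04 (32), FM05 (64), FM06 (125), FM07 (48) → 6.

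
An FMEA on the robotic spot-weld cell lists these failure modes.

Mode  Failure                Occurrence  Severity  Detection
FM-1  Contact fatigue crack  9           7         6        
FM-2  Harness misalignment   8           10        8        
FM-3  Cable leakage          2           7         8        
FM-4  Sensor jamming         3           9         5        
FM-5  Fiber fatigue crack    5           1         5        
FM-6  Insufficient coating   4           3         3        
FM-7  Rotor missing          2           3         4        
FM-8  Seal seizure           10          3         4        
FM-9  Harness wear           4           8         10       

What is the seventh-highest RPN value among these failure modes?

RPN = Severity × Occurrence × Detection:
  FM-1: 7 × 9 × 6 = 378
  FM-2: 10 × 8 × 8 = 640
  FM-3: 7 × 2 × 8 = 112
  FM-4: 9 × 3 × 5 = 135
  FM-5: 1 × 5 × 5 = 25
  FM-6: 3 × 4 × 3 = 36
  FM-7: 3 × 2 × 4 = 24
  FM-8: 3 × 10 × 4 = 120
  FM-9: 8 × 4 × 10 = 320
Sorted descending: 640, 378, 320, 135, 120, 112, 36, 25, 24.
The seventh-highest RPN is 36 (FM-6).

36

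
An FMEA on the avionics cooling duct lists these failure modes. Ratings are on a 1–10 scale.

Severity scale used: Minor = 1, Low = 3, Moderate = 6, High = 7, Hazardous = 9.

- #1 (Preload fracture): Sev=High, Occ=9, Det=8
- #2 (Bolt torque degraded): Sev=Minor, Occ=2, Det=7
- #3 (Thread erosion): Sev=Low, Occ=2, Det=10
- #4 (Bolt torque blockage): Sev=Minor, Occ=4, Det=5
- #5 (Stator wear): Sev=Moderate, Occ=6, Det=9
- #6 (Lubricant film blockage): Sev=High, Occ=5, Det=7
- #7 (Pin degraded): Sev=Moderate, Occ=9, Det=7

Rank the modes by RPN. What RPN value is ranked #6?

RPN = Severity × Occurrence × Detection:
  #1: 7 × 9 × 8 = 504
  #2: 1 × 2 × 7 = 14
  #3: 3 × 2 × 10 = 60
  #4: 1 × 4 × 5 = 20
  #5: 6 × 6 × 9 = 324
  #6: 7 × 5 × 7 = 245
  #7: 6 × 9 × 7 = 378
Sorted descending: 504, 378, 324, 245, 60, 20, 14.
The sixth-highest RPN is 20 (#4).

20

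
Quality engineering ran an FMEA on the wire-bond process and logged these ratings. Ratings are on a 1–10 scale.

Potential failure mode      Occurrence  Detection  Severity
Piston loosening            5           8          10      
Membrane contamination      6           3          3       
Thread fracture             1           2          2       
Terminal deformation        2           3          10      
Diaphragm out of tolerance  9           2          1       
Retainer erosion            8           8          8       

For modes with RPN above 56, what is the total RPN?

RPN = Severity × Occurrence × Detection:
  Piston loosening: 10 × 5 × 8 = 400
  Membrane contamination: 3 × 6 × 3 = 54
  Thread fracture: 2 × 1 × 2 = 4
  Terminal deformation: 10 × 2 × 3 = 60
  Diaphragm out of tolerance: 1 × 9 × 2 = 18
  Retainer erosion: 8 × 8 × 8 = 512
RPN > 56: Piston loosening (400), Terminal deformation (60), Retainer erosion (512).
Sum: 400 + 60 + 512 = 972.

972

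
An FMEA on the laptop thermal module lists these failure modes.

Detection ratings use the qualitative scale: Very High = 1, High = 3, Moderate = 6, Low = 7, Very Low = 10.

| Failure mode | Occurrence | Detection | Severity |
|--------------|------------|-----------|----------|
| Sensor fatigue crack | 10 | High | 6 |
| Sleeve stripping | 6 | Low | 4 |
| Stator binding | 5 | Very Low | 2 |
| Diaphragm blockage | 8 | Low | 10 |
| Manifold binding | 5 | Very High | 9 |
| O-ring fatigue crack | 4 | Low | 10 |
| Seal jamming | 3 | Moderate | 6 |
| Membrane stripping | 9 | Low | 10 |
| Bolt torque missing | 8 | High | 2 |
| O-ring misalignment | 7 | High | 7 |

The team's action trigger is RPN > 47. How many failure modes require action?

9

RPN = Severity × Occurrence × Detection:
  Sensor fatigue crack: 6 × 10 × 3 = 180
  Sleeve stripping: 4 × 6 × 7 = 168
  Stator binding: 2 × 5 × 10 = 100
  Diaphragm blockage: 10 × 8 × 7 = 560
  Manifold binding: 9 × 5 × 1 = 45
  O-ring fatigue crack: 10 × 4 × 7 = 280
  Seal jamming: 6 × 3 × 6 = 108
  Membrane stripping: 10 × 9 × 7 = 630
  Bolt torque missing: 2 × 8 × 3 = 48
  O-ring misalignment: 7 × 7 × 3 = 147
Modes with RPN > 47: Sensor fatigue crack (180), Sleeve stripping (168), Stator binding (100), Diaphragm blockage (560), O-ring fatigue crack (280), Seal jamming (108), Membrane stripping (630), Bolt torque missing (48), O-ring misalignment (147) → 9.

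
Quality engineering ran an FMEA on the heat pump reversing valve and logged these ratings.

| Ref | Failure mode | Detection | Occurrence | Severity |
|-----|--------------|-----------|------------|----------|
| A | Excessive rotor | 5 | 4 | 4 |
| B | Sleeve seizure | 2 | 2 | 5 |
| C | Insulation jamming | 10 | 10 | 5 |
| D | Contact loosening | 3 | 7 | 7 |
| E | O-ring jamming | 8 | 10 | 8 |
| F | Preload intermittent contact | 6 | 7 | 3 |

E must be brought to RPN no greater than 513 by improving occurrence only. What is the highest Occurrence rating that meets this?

E: S=8, O=10, D=8 → current RPN = 640.
Fixed product = 64. Need 64 × O ≤ 513, so O ≤ 513/64 = 8.02.
Maximum integer Occurrence rating = 8 (gives RPN 512; O=9 would give 576 > 513).

8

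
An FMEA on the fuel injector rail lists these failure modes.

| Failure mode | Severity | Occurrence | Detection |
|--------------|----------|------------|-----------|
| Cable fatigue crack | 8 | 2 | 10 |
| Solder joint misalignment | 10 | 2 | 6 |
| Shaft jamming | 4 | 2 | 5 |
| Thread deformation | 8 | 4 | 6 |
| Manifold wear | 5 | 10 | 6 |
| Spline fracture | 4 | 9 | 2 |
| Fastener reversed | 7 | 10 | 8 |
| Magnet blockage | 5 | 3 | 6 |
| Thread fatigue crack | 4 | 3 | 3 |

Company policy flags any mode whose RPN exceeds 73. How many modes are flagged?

RPN = Severity × Occurrence × Detection:
  Cable fatigue crack: 8 × 2 × 10 = 160
  Solder joint misalignment: 10 × 2 × 6 = 120
  Shaft jamming: 4 × 2 × 5 = 40
  Thread deformation: 8 × 4 × 6 = 192
  Manifold wear: 5 × 10 × 6 = 300
  Spline fracture: 4 × 9 × 2 = 72
  Fastener reversed: 7 × 10 × 8 = 560
  Magnet blockage: 5 × 3 × 6 = 90
  Thread fatigue crack: 4 × 3 × 3 = 36
Modes with RPN > 73: Cable fatigue crack (160), Solder joint misalignment (120), Thread deformation (192), Manifold wear (300), Fastener reversed (560), Magnet blockage (90) → 6.

6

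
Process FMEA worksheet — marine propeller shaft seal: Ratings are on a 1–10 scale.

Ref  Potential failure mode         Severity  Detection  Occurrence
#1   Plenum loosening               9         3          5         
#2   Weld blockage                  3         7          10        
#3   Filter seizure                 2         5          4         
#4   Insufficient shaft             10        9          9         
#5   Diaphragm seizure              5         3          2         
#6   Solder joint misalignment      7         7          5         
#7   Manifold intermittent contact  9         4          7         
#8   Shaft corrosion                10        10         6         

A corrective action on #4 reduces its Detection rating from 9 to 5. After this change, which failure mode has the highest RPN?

RPN = Severity × Occurrence × Detection:
  #1: 9 × 5 × 3 = 135
  #2: 3 × 10 × 7 = 210
  #3: 2 × 4 × 5 = 40
  #4: 10 × 9 × 9 = 810
  #5: 5 × 2 × 3 = 30
  #6: 7 × 5 × 7 = 245
  #7: 9 × 7 × 4 = 252
  #8: 10 × 6 × 10 = 600
After action: #4 → 10 × 9 × 5 = 450.
Revised RPNs: #8=600, #4=450, #7=252, #6=245, #2=210, #1=135, #3=40, #5=30.
Highest is now #8 (600).

#8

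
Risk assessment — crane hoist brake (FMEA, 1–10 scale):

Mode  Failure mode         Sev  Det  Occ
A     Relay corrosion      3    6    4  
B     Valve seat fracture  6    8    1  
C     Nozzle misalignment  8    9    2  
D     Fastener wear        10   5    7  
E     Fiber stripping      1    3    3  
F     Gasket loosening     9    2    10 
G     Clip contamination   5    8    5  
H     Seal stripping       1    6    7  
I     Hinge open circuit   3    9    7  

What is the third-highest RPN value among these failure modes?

189

RPN = Severity × Occurrence × Detection:
  A: 3 × 4 × 6 = 72
  B: 6 × 1 × 8 = 48
  C: 8 × 2 × 9 = 144
  D: 10 × 7 × 5 = 350
  E: 1 × 3 × 3 = 9
  F: 9 × 10 × 2 = 180
  G: 5 × 5 × 8 = 200
  H: 1 × 7 × 6 = 42
  I: 3 × 7 × 9 = 189
Sorted descending: 350, 200, 189, 180, 144, 72, 48, 42, 9.
The third-highest RPN is 189 (I).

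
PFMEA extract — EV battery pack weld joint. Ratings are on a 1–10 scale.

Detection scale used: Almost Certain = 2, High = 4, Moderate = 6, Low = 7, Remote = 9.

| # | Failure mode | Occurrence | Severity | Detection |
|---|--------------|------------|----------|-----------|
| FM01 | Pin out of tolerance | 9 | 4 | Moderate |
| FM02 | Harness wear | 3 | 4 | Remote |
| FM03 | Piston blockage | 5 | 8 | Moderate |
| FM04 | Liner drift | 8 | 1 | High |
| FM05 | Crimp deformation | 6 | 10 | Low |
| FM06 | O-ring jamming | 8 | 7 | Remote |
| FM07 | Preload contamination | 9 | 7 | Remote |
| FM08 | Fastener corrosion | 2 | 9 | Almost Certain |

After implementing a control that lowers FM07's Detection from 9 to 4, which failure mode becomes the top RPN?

FM06

RPN = Severity × Occurrence × Detection:
  FM01: 4 × 9 × 6 = 216
  FM02: 4 × 3 × 9 = 108
  FM03: 8 × 5 × 6 = 240
  FM04: 1 × 8 × 4 = 32
  FM05: 10 × 6 × 7 = 420
  FM06: 7 × 8 × 9 = 504
  FM07: 7 × 9 × 9 = 567
  FM08: 9 × 2 × 2 = 36
After action: FM07 → 7 × 9 × 4 = 252.
Revised RPNs: FM06=504, FM05=420, FM07=252, FM03=240, FM01=216, FM02=108, FM08=36, FM04=32.
Highest is now FM06 (504).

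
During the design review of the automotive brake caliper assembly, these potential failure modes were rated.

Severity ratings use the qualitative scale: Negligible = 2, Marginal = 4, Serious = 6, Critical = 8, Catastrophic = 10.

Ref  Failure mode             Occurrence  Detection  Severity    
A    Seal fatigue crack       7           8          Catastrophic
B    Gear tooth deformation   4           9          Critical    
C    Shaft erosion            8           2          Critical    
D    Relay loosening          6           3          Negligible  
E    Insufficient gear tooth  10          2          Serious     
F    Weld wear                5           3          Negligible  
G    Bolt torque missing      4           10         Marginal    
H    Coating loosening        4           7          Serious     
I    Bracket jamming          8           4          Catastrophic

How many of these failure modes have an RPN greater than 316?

RPN = Severity × Occurrence × Detection:
  A: 10 × 7 × 8 = 560
  B: 8 × 4 × 9 = 288
  C: 8 × 8 × 2 = 128
  D: 2 × 6 × 3 = 36
  E: 6 × 10 × 2 = 120
  F: 2 × 5 × 3 = 30
  G: 4 × 4 × 10 = 160
  H: 6 × 4 × 7 = 168
  I: 10 × 8 × 4 = 320
Modes with RPN > 316: A (560), I (320) → 2.

2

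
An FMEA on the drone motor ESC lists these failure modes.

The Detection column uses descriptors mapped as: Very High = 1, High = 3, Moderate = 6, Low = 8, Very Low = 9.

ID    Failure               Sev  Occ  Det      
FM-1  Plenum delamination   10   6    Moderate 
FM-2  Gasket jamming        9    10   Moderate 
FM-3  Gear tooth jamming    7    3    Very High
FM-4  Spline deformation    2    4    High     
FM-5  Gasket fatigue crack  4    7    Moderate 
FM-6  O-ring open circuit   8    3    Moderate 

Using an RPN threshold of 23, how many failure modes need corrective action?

5

RPN = Severity × Occurrence × Detection:
  FM-1: 10 × 6 × 6 = 360
  FM-2: 9 × 10 × 6 = 540
  FM-3: 7 × 3 × 1 = 21
  FM-4: 2 × 4 × 3 = 24
  FM-5: 4 × 7 × 6 = 168
  FM-6: 8 × 3 × 6 = 144
Modes with RPN ≥ 23: FM-1 (360), FM-2 (540), FM-4 (24), FM-5 (168), FM-6 (144) → 5.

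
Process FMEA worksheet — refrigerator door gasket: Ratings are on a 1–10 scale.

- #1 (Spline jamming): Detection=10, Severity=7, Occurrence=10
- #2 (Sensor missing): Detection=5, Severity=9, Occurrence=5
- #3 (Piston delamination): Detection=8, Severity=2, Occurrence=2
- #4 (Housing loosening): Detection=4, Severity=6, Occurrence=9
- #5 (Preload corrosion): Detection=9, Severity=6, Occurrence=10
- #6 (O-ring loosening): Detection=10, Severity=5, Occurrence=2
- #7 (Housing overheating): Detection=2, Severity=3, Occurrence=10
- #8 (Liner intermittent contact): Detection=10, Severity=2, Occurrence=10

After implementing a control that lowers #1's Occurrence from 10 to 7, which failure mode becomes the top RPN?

#5

RPN = Severity × Occurrence × Detection:
  #1: 7 × 10 × 10 = 700
  #2: 9 × 5 × 5 = 225
  #3: 2 × 2 × 8 = 32
  #4: 6 × 9 × 4 = 216
  #5: 6 × 10 × 9 = 540
  #6: 5 × 2 × 10 = 100
  #7: 3 × 10 × 2 = 60
  #8: 2 × 10 × 10 = 200
After action: #1 → 7 × 7 × 10 = 490.
Revised RPNs: #5=540, #1=490, #2=225, #4=216, #8=200, #6=100, #7=60, #3=32.
Highest is now #5 (540).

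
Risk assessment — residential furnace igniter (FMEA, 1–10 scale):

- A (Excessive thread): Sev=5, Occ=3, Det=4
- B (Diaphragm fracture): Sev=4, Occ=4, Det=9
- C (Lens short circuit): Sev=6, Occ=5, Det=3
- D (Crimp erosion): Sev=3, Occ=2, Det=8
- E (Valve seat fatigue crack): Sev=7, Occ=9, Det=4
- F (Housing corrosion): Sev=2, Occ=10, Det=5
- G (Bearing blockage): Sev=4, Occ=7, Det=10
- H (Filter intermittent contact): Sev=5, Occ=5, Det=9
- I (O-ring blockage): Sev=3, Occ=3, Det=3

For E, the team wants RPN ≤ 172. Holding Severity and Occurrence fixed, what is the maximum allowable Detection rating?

E: S=7, O=9, D=4 → current RPN = 252.
Fixed product = 63. Need 63 × D ≤ 172, so D ≤ 172/63 = 2.73.
Maximum integer Detection rating = 2 (gives RPN 126; D=3 would give 189 > 172).

2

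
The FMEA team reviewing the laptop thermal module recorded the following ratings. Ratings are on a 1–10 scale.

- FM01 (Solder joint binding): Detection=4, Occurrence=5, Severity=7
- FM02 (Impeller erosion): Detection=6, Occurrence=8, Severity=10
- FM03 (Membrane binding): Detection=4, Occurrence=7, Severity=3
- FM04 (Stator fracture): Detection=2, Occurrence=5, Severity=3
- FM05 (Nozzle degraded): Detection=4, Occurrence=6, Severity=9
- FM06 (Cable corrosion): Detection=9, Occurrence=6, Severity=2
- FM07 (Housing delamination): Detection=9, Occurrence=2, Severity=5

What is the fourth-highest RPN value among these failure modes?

RPN = Severity × Occurrence × Detection:
  FM01: 7 × 5 × 4 = 140
  FM02: 10 × 8 × 6 = 480
  FM03: 3 × 7 × 4 = 84
  FM04: 3 × 5 × 2 = 30
  FM05: 9 × 6 × 4 = 216
  FM06: 2 × 6 × 9 = 108
  FM07: 5 × 2 × 9 = 90
Sorted descending: 480, 216, 140, 108, 90, 84, 30.
The fourth-highest RPN is 108 (FM06).

108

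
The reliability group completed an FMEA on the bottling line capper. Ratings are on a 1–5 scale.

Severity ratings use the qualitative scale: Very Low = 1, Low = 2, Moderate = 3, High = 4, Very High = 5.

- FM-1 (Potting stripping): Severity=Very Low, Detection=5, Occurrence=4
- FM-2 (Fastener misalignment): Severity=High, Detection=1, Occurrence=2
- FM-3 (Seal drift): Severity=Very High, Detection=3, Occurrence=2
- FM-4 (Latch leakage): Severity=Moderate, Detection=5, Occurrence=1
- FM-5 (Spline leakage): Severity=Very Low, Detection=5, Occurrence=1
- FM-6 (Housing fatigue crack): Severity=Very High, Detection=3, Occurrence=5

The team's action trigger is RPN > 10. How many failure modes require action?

RPN = Severity × Occurrence × Detection:
  FM-1: 1 × 4 × 5 = 20
  FM-2: 4 × 2 × 1 = 8
  FM-3: 5 × 2 × 3 = 30
  FM-4: 3 × 1 × 5 = 15
  FM-5: 1 × 1 × 5 = 5
  FM-6: 5 × 5 × 3 = 75
Modes with RPN > 10: FM-1 (20), FM-3 (30), FM-4 (15), FM-6 (75) → 4.

4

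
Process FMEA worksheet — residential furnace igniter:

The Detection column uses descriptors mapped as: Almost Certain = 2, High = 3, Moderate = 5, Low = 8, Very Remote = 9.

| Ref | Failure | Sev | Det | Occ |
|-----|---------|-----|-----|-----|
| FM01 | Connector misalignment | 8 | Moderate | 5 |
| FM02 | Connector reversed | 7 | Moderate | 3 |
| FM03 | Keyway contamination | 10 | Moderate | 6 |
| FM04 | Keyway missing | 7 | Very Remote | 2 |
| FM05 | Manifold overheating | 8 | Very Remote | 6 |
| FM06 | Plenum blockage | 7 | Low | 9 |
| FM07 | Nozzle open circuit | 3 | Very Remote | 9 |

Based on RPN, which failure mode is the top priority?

FM06

RPN = Severity × Occurrence × Detection:
  FM01: 8 × 5 × 5 = 200
  FM02: 7 × 3 × 5 = 105
  FM03: 10 × 6 × 5 = 300
  FM04: 7 × 2 × 9 = 126
  FM05: 8 × 6 × 9 = 432
  FM06: 7 × 9 × 8 = 504
  FM07: 3 × 9 × 9 = 243
Highest RPN is 504 → FM06.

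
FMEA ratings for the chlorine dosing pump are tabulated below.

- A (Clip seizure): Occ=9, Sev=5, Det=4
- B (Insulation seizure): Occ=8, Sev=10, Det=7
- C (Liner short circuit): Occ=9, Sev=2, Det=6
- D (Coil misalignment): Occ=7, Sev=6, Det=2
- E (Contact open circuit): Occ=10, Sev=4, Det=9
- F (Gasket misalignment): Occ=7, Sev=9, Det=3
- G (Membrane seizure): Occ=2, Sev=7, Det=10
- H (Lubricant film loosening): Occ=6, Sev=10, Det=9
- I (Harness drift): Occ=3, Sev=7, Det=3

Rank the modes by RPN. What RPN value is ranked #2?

RPN = Severity × Occurrence × Detection:
  A: 5 × 9 × 4 = 180
  B: 10 × 8 × 7 = 560
  C: 2 × 9 × 6 = 108
  D: 6 × 7 × 2 = 84
  E: 4 × 10 × 9 = 360
  F: 9 × 7 × 3 = 189
  G: 7 × 2 × 10 = 140
  H: 10 × 6 × 9 = 540
  I: 7 × 3 × 3 = 63
Sorted descending: 560, 540, 360, 189, 180, 140, 108, 84, 63.
The second-highest RPN is 540 (H).

540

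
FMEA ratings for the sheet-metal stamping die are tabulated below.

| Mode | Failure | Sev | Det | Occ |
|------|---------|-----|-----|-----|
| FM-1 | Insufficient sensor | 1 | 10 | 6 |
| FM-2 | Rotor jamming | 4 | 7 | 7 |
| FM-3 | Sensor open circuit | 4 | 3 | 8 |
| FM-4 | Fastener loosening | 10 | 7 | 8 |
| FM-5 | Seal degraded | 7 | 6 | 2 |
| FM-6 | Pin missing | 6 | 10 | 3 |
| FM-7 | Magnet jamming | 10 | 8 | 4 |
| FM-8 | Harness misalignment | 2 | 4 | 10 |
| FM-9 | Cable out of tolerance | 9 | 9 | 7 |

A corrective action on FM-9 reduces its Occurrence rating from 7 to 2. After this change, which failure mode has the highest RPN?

FM-4

RPN = Severity × Occurrence × Detection:
  FM-1: 1 × 6 × 10 = 60
  FM-2: 4 × 7 × 7 = 196
  FM-3: 4 × 8 × 3 = 96
  FM-4: 10 × 8 × 7 = 560
  FM-5: 7 × 2 × 6 = 84
  FM-6: 6 × 3 × 10 = 180
  FM-7: 10 × 4 × 8 = 320
  FM-8: 2 × 10 × 4 = 80
  FM-9: 9 × 7 × 9 = 567
After action: FM-9 → 9 × 2 × 9 = 162.
Revised RPNs: FM-4=560, FM-7=320, FM-2=196, FM-6=180, FM-9=162, FM-3=96, FM-5=84, FM-8=80, FM-1=60.
Highest is now FM-4 (560).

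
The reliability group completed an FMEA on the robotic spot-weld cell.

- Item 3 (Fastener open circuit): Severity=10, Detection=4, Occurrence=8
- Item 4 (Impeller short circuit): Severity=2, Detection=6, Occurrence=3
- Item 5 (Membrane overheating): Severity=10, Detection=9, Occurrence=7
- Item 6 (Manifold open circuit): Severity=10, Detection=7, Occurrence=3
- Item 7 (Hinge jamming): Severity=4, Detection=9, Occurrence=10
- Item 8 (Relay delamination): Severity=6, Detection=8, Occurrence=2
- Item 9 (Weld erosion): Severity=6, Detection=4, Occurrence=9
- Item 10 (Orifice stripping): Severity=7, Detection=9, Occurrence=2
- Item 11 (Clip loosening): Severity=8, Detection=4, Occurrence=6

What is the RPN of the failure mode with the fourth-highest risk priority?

RPN = Severity × Occurrence × Detection:
  Item 3: 10 × 8 × 4 = 320
  Item 4: 2 × 3 × 6 = 36
  Item 5: 10 × 7 × 9 = 630
  Item 6: 10 × 3 × 7 = 210
  Item 7: 4 × 10 × 9 = 360
  Item 8: 6 × 2 × 8 = 96
  Item 9: 6 × 9 × 4 = 216
  Item 10: 7 × 2 × 9 = 126
  Item 11: 8 × 6 × 4 = 192
Sorted descending: 630, 360, 320, 216, 210, 192, 126, 96, 36.
The fourth-highest RPN is 216 (Item 9).

216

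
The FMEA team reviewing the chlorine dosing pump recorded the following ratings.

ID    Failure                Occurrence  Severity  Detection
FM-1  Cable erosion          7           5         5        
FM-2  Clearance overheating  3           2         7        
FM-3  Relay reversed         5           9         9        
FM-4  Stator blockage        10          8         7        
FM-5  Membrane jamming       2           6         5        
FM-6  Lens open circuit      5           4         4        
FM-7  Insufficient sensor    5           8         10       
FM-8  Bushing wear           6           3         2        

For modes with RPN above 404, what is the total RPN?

965

RPN = Severity × Occurrence × Detection:
  FM-1: 5 × 7 × 5 = 175
  FM-2: 2 × 3 × 7 = 42
  FM-3: 9 × 5 × 9 = 405
  FM-4: 8 × 10 × 7 = 560
  FM-5: 6 × 2 × 5 = 60
  FM-6: 4 × 5 × 4 = 80
  FM-7: 8 × 5 × 10 = 400
  FM-8: 3 × 6 × 2 = 36
RPN > 404: FM-3 (405), FM-4 (560).
Sum: 405 + 560 = 965.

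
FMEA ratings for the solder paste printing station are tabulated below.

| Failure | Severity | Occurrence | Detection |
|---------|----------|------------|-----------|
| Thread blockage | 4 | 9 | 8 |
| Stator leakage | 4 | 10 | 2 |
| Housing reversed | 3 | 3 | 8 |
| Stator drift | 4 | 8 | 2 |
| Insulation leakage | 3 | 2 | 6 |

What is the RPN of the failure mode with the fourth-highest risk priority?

RPN = Severity × Occurrence × Detection:
  Thread blockage: 4 × 9 × 8 = 288
  Stator leakage: 4 × 10 × 2 = 80
  Housing reversed: 3 × 3 × 8 = 72
  Stator drift: 4 × 8 × 2 = 64
  Insulation leakage: 3 × 2 × 6 = 36
Sorted descending: 288, 80, 72, 64, 36.
The fourth-highest RPN is 64 (Stator drift).

64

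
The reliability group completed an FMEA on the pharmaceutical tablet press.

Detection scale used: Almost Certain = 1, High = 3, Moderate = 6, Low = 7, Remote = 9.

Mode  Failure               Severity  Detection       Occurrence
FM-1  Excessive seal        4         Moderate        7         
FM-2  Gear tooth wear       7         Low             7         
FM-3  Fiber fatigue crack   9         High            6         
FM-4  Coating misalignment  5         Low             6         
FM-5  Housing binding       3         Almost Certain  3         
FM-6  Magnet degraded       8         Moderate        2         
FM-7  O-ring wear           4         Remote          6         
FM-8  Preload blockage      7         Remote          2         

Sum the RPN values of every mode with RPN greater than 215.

RPN = Severity × Occurrence × Detection:
  FM-1: 4 × 7 × 6 = 168
  FM-2: 7 × 7 × 7 = 343
  FM-3: 9 × 6 × 3 = 162
  FM-4: 5 × 6 × 7 = 210
  FM-5: 3 × 3 × 1 = 9
  FM-6: 8 × 2 × 6 = 96
  FM-7: 4 × 6 × 9 = 216
  FM-8: 7 × 2 × 9 = 126
RPN > 215: FM-2 (343), FM-7 (216).
Sum: 343 + 216 = 559.

559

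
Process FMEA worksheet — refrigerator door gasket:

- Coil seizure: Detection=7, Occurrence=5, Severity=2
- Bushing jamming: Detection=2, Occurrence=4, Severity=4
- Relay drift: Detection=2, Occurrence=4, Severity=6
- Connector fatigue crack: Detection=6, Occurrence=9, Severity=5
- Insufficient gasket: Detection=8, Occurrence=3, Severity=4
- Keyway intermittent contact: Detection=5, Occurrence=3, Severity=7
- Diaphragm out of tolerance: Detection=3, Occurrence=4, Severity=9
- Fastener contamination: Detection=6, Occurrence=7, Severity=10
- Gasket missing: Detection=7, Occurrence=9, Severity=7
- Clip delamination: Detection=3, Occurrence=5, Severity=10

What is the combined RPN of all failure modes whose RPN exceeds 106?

RPN = Severity × Occurrence × Detection:
  Coil seizure: 2 × 5 × 7 = 70
  Bushing jamming: 4 × 4 × 2 = 32
  Relay drift: 6 × 4 × 2 = 48
  Connector fatigue crack: 5 × 9 × 6 = 270
  Insufficient gasket: 4 × 3 × 8 = 96
  Keyway intermittent contact: 7 × 3 × 5 = 105
  Diaphragm out of tolerance: 9 × 4 × 3 = 108
  Fastener contamination: 10 × 7 × 6 = 420
  Gasket missing: 7 × 9 × 7 = 441
  Clip delamination: 10 × 5 × 3 = 150
RPN > 106: Connector fatigue crack (270), Diaphragm out of tolerance (108), Fastener contamination (420), Gasket missing (441), Clip delamination (150).
Sum: 270 + 108 + 420 + 441 + 150 = 1389.

1389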